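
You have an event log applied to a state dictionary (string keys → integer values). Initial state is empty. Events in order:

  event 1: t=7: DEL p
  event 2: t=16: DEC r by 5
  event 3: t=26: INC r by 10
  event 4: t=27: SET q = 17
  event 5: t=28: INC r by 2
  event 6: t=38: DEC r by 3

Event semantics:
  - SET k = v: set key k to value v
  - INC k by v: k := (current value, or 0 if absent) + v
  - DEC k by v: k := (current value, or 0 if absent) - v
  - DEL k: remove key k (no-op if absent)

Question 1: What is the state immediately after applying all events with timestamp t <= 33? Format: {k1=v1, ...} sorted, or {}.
Apply events with t <= 33 (5 events):
  after event 1 (t=7: DEL p): {}
  after event 2 (t=16: DEC r by 5): {r=-5}
  after event 3 (t=26: INC r by 10): {r=5}
  after event 4 (t=27: SET q = 17): {q=17, r=5}
  after event 5 (t=28: INC r by 2): {q=17, r=7}

Answer: {q=17, r=7}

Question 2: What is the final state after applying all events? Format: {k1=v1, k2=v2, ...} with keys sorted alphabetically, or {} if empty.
Answer: {q=17, r=4}

Derivation:
  after event 1 (t=7: DEL p): {}
  after event 2 (t=16: DEC r by 5): {r=-5}
  after event 3 (t=26: INC r by 10): {r=5}
  after event 4 (t=27: SET q = 17): {q=17, r=5}
  after event 5 (t=28: INC r by 2): {q=17, r=7}
  after event 6 (t=38: DEC r by 3): {q=17, r=4}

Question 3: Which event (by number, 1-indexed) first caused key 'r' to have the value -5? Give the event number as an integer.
Looking for first event where r becomes -5:
  event 2: r (absent) -> -5  <-- first match

Answer: 2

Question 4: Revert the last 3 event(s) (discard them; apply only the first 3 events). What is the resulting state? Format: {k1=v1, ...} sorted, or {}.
Answer: {r=5}

Derivation:
Keep first 3 events (discard last 3):
  after event 1 (t=7: DEL p): {}
  after event 2 (t=16: DEC r by 5): {r=-5}
  after event 3 (t=26: INC r by 10): {r=5}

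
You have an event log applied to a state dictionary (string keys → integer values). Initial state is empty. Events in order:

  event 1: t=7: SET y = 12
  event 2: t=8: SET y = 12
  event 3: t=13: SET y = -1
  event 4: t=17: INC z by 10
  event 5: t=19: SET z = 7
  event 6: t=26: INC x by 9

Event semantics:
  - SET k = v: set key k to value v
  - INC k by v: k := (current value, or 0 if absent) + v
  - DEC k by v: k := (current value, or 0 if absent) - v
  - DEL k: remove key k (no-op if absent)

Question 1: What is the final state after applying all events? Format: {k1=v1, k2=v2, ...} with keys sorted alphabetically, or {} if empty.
Answer: {x=9, y=-1, z=7}

Derivation:
  after event 1 (t=7: SET y = 12): {y=12}
  after event 2 (t=8: SET y = 12): {y=12}
  after event 3 (t=13: SET y = -1): {y=-1}
  after event 4 (t=17: INC z by 10): {y=-1, z=10}
  after event 5 (t=19: SET z = 7): {y=-1, z=7}
  after event 6 (t=26: INC x by 9): {x=9, y=-1, z=7}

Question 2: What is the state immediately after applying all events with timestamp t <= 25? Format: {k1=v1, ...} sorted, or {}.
Apply events with t <= 25 (5 events):
  after event 1 (t=7: SET y = 12): {y=12}
  after event 2 (t=8: SET y = 12): {y=12}
  after event 3 (t=13: SET y = -1): {y=-1}
  after event 4 (t=17: INC z by 10): {y=-1, z=10}
  after event 5 (t=19: SET z = 7): {y=-1, z=7}

Answer: {y=-1, z=7}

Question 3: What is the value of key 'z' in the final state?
Track key 'z' through all 6 events:
  event 1 (t=7: SET y = 12): z unchanged
  event 2 (t=8: SET y = 12): z unchanged
  event 3 (t=13: SET y = -1): z unchanged
  event 4 (t=17: INC z by 10): z (absent) -> 10
  event 5 (t=19: SET z = 7): z 10 -> 7
  event 6 (t=26: INC x by 9): z unchanged
Final: z = 7

Answer: 7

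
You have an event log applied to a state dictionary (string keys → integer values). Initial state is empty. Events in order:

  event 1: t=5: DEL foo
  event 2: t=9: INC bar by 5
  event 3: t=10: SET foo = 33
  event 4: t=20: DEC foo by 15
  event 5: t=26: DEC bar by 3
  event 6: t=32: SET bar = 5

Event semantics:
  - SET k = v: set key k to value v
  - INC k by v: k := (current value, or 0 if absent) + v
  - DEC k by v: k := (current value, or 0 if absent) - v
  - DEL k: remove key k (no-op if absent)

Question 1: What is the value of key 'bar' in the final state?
Answer: 5

Derivation:
Track key 'bar' through all 6 events:
  event 1 (t=5: DEL foo): bar unchanged
  event 2 (t=9: INC bar by 5): bar (absent) -> 5
  event 3 (t=10: SET foo = 33): bar unchanged
  event 4 (t=20: DEC foo by 15): bar unchanged
  event 5 (t=26: DEC bar by 3): bar 5 -> 2
  event 6 (t=32: SET bar = 5): bar 2 -> 5
Final: bar = 5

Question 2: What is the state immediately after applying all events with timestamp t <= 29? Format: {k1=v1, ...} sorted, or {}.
Answer: {bar=2, foo=18}

Derivation:
Apply events with t <= 29 (5 events):
  after event 1 (t=5: DEL foo): {}
  after event 2 (t=9: INC bar by 5): {bar=5}
  after event 3 (t=10: SET foo = 33): {bar=5, foo=33}
  after event 4 (t=20: DEC foo by 15): {bar=5, foo=18}
  after event 5 (t=26: DEC bar by 3): {bar=2, foo=18}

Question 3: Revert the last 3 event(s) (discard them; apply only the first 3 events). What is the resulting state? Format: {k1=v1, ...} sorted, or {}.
Answer: {bar=5, foo=33}

Derivation:
Keep first 3 events (discard last 3):
  after event 1 (t=5: DEL foo): {}
  after event 2 (t=9: INC bar by 5): {bar=5}
  after event 3 (t=10: SET foo = 33): {bar=5, foo=33}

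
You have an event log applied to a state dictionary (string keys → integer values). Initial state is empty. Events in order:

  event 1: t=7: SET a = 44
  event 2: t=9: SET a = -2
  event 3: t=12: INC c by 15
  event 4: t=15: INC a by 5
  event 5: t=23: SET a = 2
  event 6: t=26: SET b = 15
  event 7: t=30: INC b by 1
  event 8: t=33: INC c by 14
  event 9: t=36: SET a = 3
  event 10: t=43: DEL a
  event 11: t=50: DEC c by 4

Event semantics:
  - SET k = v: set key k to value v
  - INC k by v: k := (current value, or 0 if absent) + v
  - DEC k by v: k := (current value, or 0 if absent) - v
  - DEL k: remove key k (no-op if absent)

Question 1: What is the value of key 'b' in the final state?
Answer: 16

Derivation:
Track key 'b' through all 11 events:
  event 1 (t=7: SET a = 44): b unchanged
  event 2 (t=9: SET a = -2): b unchanged
  event 3 (t=12: INC c by 15): b unchanged
  event 4 (t=15: INC a by 5): b unchanged
  event 5 (t=23: SET a = 2): b unchanged
  event 6 (t=26: SET b = 15): b (absent) -> 15
  event 7 (t=30: INC b by 1): b 15 -> 16
  event 8 (t=33: INC c by 14): b unchanged
  event 9 (t=36: SET a = 3): b unchanged
  event 10 (t=43: DEL a): b unchanged
  event 11 (t=50: DEC c by 4): b unchanged
Final: b = 16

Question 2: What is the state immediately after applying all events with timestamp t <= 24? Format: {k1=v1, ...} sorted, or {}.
Apply events with t <= 24 (5 events):
  after event 1 (t=7: SET a = 44): {a=44}
  after event 2 (t=9: SET a = -2): {a=-2}
  after event 3 (t=12: INC c by 15): {a=-2, c=15}
  after event 4 (t=15: INC a by 5): {a=3, c=15}
  after event 5 (t=23: SET a = 2): {a=2, c=15}

Answer: {a=2, c=15}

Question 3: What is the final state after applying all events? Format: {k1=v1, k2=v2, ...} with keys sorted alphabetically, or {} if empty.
Answer: {b=16, c=25}

Derivation:
  after event 1 (t=7: SET a = 44): {a=44}
  after event 2 (t=9: SET a = -2): {a=-2}
  after event 3 (t=12: INC c by 15): {a=-2, c=15}
  after event 4 (t=15: INC a by 5): {a=3, c=15}
  after event 5 (t=23: SET a = 2): {a=2, c=15}
  after event 6 (t=26: SET b = 15): {a=2, b=15, c=15}
  after event 7 (t=30: INC b by 1): {a=2, b=16, c=15}
  after event 8 (t=33: INC c by 14): {a=2, b=16, c=29}
  after event 9 (t=36: SET a = 3): {a=3, b=16, c=29}
  after event 10 (t=43: DEL a): {b=16, c=29}
  after event 11 (t=50: DEC c by 4): {b=16, c=25}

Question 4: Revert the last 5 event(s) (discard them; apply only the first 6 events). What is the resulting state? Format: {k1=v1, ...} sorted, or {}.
Keep first 6 events (discard last 5):
  after event 1 (t=7: SET a = 44): {a=44}
  after event 2 (t=9: SET a = -2): {a=-2}
  after event 3 (t=12: INC c by 15): {a=-2, c=15}
  after event 4 (t=15: INC a by 5): {a=3, c=15}
  after event 5 (t=23: SET a = 2): {a=2, c=15}
  after event 6 (t=26: SET b = 15): {a=2, b=15, c=15}

Answer: {a=2, b=15, c=15}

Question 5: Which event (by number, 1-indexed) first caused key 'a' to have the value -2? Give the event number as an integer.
Looking for first event where a becomes -2:
  event 1: a = 44
  event 2: a 44 -> -2  <-- first match

Answer: 2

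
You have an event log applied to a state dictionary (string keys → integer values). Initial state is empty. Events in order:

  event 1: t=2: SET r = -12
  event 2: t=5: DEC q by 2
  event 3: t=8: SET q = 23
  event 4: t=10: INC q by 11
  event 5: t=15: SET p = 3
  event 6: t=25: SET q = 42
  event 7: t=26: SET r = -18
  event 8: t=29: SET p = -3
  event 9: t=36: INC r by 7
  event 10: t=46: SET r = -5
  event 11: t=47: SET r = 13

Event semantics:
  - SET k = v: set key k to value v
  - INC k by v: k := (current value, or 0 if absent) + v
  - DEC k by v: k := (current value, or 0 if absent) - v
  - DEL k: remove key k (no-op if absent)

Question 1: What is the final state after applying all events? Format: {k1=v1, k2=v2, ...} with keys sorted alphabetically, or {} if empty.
  after event 1 (t=2: SET r = -12): {r=-12}
  after event 2 (t=5: DEC q by 2): {q=-2, r=-12}
  after event 3 (t=8: SET q = 23): {q=23, r=-12}
  after event 4 (t=10: INC q by 11): {q=34, r=-12}
  after event 5 (t=15: SET p = 3): {p=3, q=34, r=-12}
  after event 6 (t=25: SET q = 42): {p=3, q=42, r=-12}
  after event 7 (t=26: SET r = -18): {p=3, q=42, r=-18}
  after event 8 (t=29: SET p = -3): {p=-3, q=42, r=-18}
  after event 9 (t=36: INC r by 7): {p=-3, q=42, r=-11}
  after event 10 (t=46: SET r = -5): {p=-3, q=42, r=-5}
  after event 11 (t=47: SET r = 13): {p=-3, q=42, r=13}

Answer: {p=-3, q=42, r=13}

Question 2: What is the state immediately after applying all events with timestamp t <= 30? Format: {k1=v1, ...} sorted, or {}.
Answer: {p=-3, q=42, r=-18}

Derivation:
Apply events with t <= 30 (8 events):
  after event 1 (t=2: SET r = -12): {r=-12}
  after event 2 (t=5: DEC q by 2): {q=-2, r=-12}
  after event 3 (t=8: SET q = 23): {q=23, r=-12}
  after event 4 (t=10: INC q by 11): {q=34, r=-12}
  after event 5 (t=15: SET p = 3): {p=3, q=34, r=-12}
  after event 6 (t=25: SET q = 42): {p=3, q=42, r=-12}
  after event 7 (t=26: SET r = -18): {p=3, q=42, r=-18}
  after event 8 (t=29: SET p = -3): {p=-3, q=42, r=-18}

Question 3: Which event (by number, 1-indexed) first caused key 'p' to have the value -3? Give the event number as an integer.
Looking for first event where p becomes -3:
  event 5: p = 3
  event 6: p = 3
  event 7: p = 3
  event 8: p 3 -> -3  <-- first match

Answer: 8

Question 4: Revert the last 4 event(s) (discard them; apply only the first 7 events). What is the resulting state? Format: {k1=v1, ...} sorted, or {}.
Keep first 7 events (discard last 4):
  after event 1 (t=2: SET r = -12): {r=-12}
  after event 2 (t=5: DEC q by 2): {q=-2, r=-12}
  after event 3 (t=8: SET q = 23): {q=23, r=-12}
  after event 4 (t=10: INC q by 11): {q=34, r=-12}
  after event 5 (t=15: SET p = 3): {p=3, q=34, r=-12}
  after event 6 (t=25: SET q = 42): {p=3, q=42, r=-12}
  after event 7 (t=26: SET r = -18): {p=3, q=42, r=-18}

Answer: {p=3, q=42, r=-18}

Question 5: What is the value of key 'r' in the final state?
Answer: 13

Derivation:
Track key 'r' through all 11 events:
  event 1 (t=2: SET r = -12): r (absent) -> -12
  event 2 (t=5: DEC q by 2): r unchanged
  event 3 (t=8: SET q = 23): r unchanged
  event 4 (t=10: INC q by 11): r unchanged
  event 5 (t=15: SET p = 3): r unchanged
  event 6 (t=25: SET q = 42): r unchanged
  event 7 (t=26: SET r = -18): r -12 -> -18
  event 8 (t=29: SET p = -3): r unchanged
  event 9 (t=36: INC r by 7): r -18 -> -11
  event 10 (t=46: SET r = -5): r -11 -> -5
  event 11 (t=47: SET r = 13): r -5 -> 13
Final: r = 13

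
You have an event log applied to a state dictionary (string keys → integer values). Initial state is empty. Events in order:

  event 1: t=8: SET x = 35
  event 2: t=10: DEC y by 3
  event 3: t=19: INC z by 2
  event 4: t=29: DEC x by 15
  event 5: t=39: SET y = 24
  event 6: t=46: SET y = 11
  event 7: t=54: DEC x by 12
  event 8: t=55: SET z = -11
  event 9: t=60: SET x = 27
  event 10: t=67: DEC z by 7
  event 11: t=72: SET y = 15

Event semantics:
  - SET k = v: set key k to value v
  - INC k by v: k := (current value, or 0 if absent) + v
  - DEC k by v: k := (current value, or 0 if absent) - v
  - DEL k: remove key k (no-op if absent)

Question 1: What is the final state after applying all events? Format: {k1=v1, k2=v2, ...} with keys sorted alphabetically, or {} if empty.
  after event 1 (t=8: SET x = 35): {x=35}
  after event 2 (t=10: DEC y by 3): {x=35, y=-3}
  after event 3 (t=19: INC z by 2): {x=35, y=-3, z=2}
  after event 4 (t=29: DEC x by 15): {x=20, y=-3, z=2}
  after event 5 (t=39: SET y = 24): {x=20, y=24, z=2}
  after event 6 (t=46: SET y = 11): {x=20, y=11, z=2}
  after event 7 (t=54: DEC x by 12): {x=8, y=11, z=2}
  after event 8 (t=55: SET z = -11): {x=8, y=11, z=-11}
  after event 9 (t=60: SET x = 27): {x=27, y=11, z=-11}
  after event 10 (t=67: DEC z by 7): {x=27, y=11, z=-18}
  after event 11 (t=72: SET y = 15): {x=27, y=15, z=-18}

Answer: {x=27, y=15, z=-18}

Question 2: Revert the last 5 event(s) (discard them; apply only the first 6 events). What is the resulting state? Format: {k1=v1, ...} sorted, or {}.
Keep first 6 events (discard last 5):
  after event 1 (t=8: SET x = 35): {x=35}
  after event 2 (t=10: DEC y by 3): {x=35, y=-3}
  after event 3 (t=19: INC z by 2): {x=35, y=-3, z=2}
  after event 4 (t=29: DEC x by 15): {x=20, y=-3, z=2}
  after event 5 (t=39: SET y = 24): {x=20, y=24, z=2}
  after event 6 (t=46: SET y = 11): {x=20, y=11, z=2}

Answer: {x=20, y=11, z=2}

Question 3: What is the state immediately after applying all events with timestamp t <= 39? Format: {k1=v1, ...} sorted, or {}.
Apply events with t <= 39 (5 events):
  after event 1 (t=8: SET x = 35): {x=35}
  after event 2 (t=10: DEC y by 3): {x=35, y=-3}
  after event 3 (t=19: INC z by 2): {x=35, y=-3, z=2}
  after event 4 (t=29: DEC x by 15): {x=20, y=-3, z=2}
  after event 5 (t=39: SET y = 24): {x=20, y=24, z=2}

Answer: {x=20, y=24, z=2}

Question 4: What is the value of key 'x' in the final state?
Answer: 27

Derivation:
Track key 'x' through all 11 events:
  event 1 (t=8: SET x = 35): x (absent) -> 35
  event 2 (t=10: DEC y by 3): x unchanged
  event 3 (t=19: INC z by 2): x unchanged
  event 4 (t=29: DEC x by 15): x 35 -> 20
  event 5 (t=39: SET y = 24): x unchanged
  event 6 (t=46: SET y = 11): x unchanged
  event 7 (t=54: DEC x by 12): x 20 -> 8
  event 8 (t=55: SET z = -11): x unchanged
  event 9 (t=60: SET x = 27): x 8 -> 27
  event 10 (t=67: DEC z by 7): x unchanged
  event 11 (t=72: SET y = 15): x unchanged
Final: x = 27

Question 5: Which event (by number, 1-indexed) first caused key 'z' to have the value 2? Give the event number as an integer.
Looking for first event where z becomes 2:
  event 3: z (absent) -> 2  <-- first match

Answer: 3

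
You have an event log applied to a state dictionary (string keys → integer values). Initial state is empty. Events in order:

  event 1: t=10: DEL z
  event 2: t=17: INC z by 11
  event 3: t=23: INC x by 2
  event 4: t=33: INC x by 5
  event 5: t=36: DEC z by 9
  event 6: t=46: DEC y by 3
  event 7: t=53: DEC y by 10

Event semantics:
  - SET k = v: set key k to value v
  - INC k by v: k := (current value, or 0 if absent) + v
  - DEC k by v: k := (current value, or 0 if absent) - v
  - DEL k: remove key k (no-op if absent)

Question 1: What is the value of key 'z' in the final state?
Track key 'z' through all 7 events:
  event 1 (t=10: DEL z): z (absent) -> (absent)
  event 2 (t=17: INC z by 11): z (absent) -> 11
  event 3 (t=23: INC x by 2): z unchanged
  event 4 (t=33: INC x by 5): z unchanged
  event 5 (t=36: DEC z by 9): z 11 -> 2
  event 6 (t=46: DEC y by 3): z unchanged
  event 7 (t=53: DEC y by 10): z unchanged
Final: z = 2

Answer: 2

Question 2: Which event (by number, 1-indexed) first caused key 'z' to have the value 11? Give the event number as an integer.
Looking for first event where z becomes 11:
  event 2: z (absent) -> 11  <-- first match

Answer: 2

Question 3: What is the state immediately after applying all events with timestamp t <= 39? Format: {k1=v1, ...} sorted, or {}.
Apply events with t <= 39 (5 events):
  after event 1 (t=10: DEL z): {}
  after event 2 (t=17: INC z by 11): {z=11}
  after event 3 (t=23: INC x by 2): {x=2, z=11}
  after event 4 (t=33: INC x by 5): {x=7, z=11}
  after event 5 (t=36: DEC z by 9): {x=7, z=2}

Answer: {x=7, z=2}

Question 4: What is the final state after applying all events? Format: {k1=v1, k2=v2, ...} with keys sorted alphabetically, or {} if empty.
  after event 1 (t=10: DEL z): {}
  after event 2 (t=17: INC z by 11): {z=11}
  after event 3 (t=23: INC x by 2): {x=2, z=11}
  after event 4 (t=33: INC x by 5): {x=7, z=11}
  after event 5 (t=36: DEC z by 9): {x=7, z=2}
  after event 6 (t=46: DEC y by 3): {x=7, y=-3, z=2}
  after event 7 (t=53: DEC y by 10): {x=7, y=-13, z=2}

Answer: {x=7, y=-13, z=2}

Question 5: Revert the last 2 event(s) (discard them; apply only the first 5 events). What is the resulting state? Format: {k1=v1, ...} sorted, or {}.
Keep first 5 events (discard last 2):
  after event 1 (t=10: DEL z): {}
  after event 2 (t=17: INC z by 11): {z=11}
  after event 3 (t=23: INC x by 2): {x=2, z=11}
  after event 4 (t=33: INC x by 5): {x=7, z=11}
  after event 5 (t=36: DEC z by 9): {x=7, z=2}

Answer: {x=7, z=2}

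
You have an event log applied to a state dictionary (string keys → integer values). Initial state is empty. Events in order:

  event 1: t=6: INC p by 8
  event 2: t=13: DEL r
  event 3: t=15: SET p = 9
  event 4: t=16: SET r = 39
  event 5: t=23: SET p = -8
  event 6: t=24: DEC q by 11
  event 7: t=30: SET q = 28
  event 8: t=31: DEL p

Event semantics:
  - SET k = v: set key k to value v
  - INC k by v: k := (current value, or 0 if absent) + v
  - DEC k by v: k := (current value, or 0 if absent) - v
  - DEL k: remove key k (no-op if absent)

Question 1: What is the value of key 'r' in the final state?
Track key 'r' through all 8 events:
  event 1 (t=6: INC p by 8): r unchanged
  event 2 (t=13: DEL r): r (absent) -> (absent)
  event 3 (t=15: SET p = 9): r unchanged
  event 4 (t=16: SET r = 39): r (absent) -> 39
  event 5 (t=23: SET p = -8): r unchanged
  event 6 (t=24: DEC q by 11): r unchanged
  event 7 (t=30: SET q = 28): r unchanged
  event 8 (t=31: DEL p): r unchanged
Final: r = 39

Answer: 39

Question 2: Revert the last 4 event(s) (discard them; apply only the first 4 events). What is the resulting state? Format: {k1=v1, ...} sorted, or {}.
Keep first 4 events (discard last 4):
  after event 1 (t=6: INC p by 8): {p=8}
  after event 2 (t=13: DEL r): {p=8}
  after event 3 (t=15: SET p = 9): {p=9}
  after event 4 (t=16: SET r = 39): {p=9, r=39}

Answer: {p=9, r=39}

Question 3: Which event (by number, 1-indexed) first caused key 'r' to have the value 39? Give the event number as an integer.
Answer: 4

Derivation:
Looking for first event where r becomes 39:
  event 4: r (absent) -> 39  <-- first match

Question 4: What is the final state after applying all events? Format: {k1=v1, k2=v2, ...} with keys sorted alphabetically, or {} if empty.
Answer: {q=28, r=39}

Derivation:
  after event 1 (t=6: INC p by 8): {p=8}
  after event 2 (t=13: DEL r): {p=8}
  after event 3 (t=15: SET p = 9): {p=9}
  after event 4 (t=16: SET r = 39): {p=9, r=39}
  after event 5 (t=23: SET p = -8): {p=-8, r=39}
  after event 6 (t=24: DEC q by 11): {p=-8, q=-11, r=39}
  after event 7 (t=30: SET q = 28): {p=-8, q=28, r=39}
  after event 8 (t=31: DEL p): {q=28, r=39}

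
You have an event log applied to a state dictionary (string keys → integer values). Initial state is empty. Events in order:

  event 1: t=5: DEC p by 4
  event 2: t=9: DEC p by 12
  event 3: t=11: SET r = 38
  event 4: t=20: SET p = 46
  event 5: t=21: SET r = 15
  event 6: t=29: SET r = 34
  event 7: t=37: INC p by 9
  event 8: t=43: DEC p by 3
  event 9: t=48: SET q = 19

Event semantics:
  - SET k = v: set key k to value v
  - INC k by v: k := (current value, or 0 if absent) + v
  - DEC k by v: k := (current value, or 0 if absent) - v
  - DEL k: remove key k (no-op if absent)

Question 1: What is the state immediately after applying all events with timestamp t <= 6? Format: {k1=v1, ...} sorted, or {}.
Answer: {p=-4}

Derivation:
Apply events with t <= 6 (1 events):
  after event 1 (t=5: DEC p by 4): {p=-4}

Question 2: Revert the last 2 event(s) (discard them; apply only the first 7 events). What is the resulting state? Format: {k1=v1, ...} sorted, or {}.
Keep first 7 events (discard last 2):
  after event 1 (t=5: DEC p by 4): {p=-4}
  after event 2 (t=9: DEC p by 12): {p=-16}
  after event 3 (t=11: SET r = 38): {p=-16, r=38}
  after event 4 (t=20: SET p = 46): {p=46, r=38}
  after event 5 (t=21: SET r = 15): {p=46, r=15}
  after event 6 (t=29: SET r = 34): {p=46, r=34}
  after event 7 (t=37: INC p by 9): {p=55, r=34}

Answer: {p=55, r=34}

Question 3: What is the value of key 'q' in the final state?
Track key 'q' through all 9 events:
  event 1 (t=5: DEC p by 4): q unchanged
  event 2 (t=9: DEC p by 12): q unchanged
  event 3 (t=11: SET r = 38): q unchanged
  event 4 (t=20: SET p = 46): q unchanged
  event 5 (t=21: SET r = 15): q unchanged
  event 6 (t=29: SET r = 34): q unchanged
  event 7 (t=37: INC p by 9): q unchanged
  event 8 (t=43: DEC p by 3): q unchanged
  event 9 (t=48: SET q = 19): q (absent) -> 19
Final: q = 19

Answer: 19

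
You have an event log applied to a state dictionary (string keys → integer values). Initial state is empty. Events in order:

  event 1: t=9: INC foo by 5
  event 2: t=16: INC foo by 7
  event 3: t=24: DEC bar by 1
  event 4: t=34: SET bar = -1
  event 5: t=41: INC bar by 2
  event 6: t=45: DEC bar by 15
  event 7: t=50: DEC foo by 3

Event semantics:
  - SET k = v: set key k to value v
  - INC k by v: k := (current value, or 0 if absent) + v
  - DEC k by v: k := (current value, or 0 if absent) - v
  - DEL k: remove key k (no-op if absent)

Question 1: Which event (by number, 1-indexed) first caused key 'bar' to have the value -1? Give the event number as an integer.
Looking for first event where bar becomes -1:
  event 3: bar (absent) -> -1  <-- first match

Answer: 3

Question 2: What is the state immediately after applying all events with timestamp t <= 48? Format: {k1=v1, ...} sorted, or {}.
Answer: {bar=-14, foo=12}

Derivation:
Apply events with t <= 48 (6 events):
  after event 1 (t=9: INC foo by 5): {foo=5}
  after event 2 (t=16: INC foo by 7): {foo=12}
  after event 3 (t=24: DEC bar by 1): {bar=-1, foo=12}
  after event 4 (t=34: SET bar = -1): {bar=-1, foo=12}
  after event 5 (t=41: INC bar by 2): {bar=1, foo=12}
  after event 6 (t=45: DEC bar by 15): {bar=-14, foo=12}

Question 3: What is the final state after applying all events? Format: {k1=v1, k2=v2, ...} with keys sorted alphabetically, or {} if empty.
Answer: {bar=-14, foo=9}

Derivation:
  after event 1 (t=9: INC foo by 5): {foo=5}
  after event 2 (t=16: INC foo by 7): {foo=12}
  after event 3 (t=24: DEC bar by 1): {bar=-1, foo=12}
  after event 4 (t=34: SET bar = -1): {bar=-1, foo=12}
  after event 5 (t=41: INC bar by 2): {bar=1, foo=12}
  after event 6 (t=45: DEC bar by 15): {bar=-14, foo=12}
  after event 7 (t=50: DEC foo by 3): {bar=-14, foo=9}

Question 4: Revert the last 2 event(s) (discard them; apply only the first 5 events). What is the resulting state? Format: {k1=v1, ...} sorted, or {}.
Answer: {bar=1, foo=12}

Derivation:
Keep first 5 events (discard last 2):
  after event 1 (t=9: INC foo by 5): {foo=5}
  after event 2 (t=16: INC foo by 7): {foo=12}
  after event 3 (t=24: DEC bar by 1): {bar=-1, foo=12}
  after event 4 (t=34: SET bar = -1): {bar=-1, foo=12}
  after event 5 (t=41: INC bar by 2): {bar=1, foo=12}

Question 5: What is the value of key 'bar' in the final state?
Answer: -14

Derivation:
Track key 'bar' through all 7 events:
  event 1 (t=9: INC foo by 5): bar unchanged
  event 2 (t=16: INC foo by 7): bar unchanged
  event 3 (t=24: DEC bar by 1): bar (absent) -> -1
  event 4 (t=34: SET bar = -1): bar -1 -> -1
  event 5 (t=41: INC bar by 2): bar -1 -> 1
  event 6 (t=45: DEC bar by 15): bar 1 -> -14
  event 7 (t=50: DEC foo by 3): bar unchanged
Final: bar = -14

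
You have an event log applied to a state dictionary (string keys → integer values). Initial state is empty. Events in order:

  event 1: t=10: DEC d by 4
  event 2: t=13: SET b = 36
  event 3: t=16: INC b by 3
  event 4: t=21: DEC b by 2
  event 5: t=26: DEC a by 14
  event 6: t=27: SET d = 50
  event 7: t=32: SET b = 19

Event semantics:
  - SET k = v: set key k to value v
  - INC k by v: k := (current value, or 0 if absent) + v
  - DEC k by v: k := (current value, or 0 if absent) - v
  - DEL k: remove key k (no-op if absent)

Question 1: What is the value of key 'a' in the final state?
Track key 'a' through all 7 events:
  event 1 (t=10: DEC d by 4): a unchanged
  event 2 (t=13: SET b = 36): a unchanged
  event 3 (t=16: INC b by 3): a unchanged
  event 4 (t=21: DEC b by 2): a unchanged
  event 5 (t=26: DEC a by 14): a (absent) -> -14
  event 6 (t=27: SET d = 50): a unchanged
  event 7 (t=32: SET b = 19): a unchanged
Final: a = -14

Answer: -14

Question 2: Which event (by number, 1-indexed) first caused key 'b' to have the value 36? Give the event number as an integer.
Answer: 2

Derivation:
Looking for first event where b becomes 36:
  event 2: b (absent) -> 36  <-- first match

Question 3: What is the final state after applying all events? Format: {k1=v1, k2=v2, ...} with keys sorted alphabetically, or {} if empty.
  after event 1 (t=10: DEC d by 4): {d=-4}
  after event 2 (t=13: SET b = 36): {b=36, d=-4}
  after event 3 (t=16: INC b by 3): {b=39, d=-4}
  after event 4 (t=21: DEC b by 2): {b=37, d=-4}
  after event 5 (t=26: DEC a by 14): {a=-14, b=37, d=-4}
  after event 6 (t=27: SET d = 50): {a=-14, b=37, d=50}
  after event 7 (t=32: SET b = 19): {a=-14, b=19, d=50}

Answer: {a=-14, b=19, d=50}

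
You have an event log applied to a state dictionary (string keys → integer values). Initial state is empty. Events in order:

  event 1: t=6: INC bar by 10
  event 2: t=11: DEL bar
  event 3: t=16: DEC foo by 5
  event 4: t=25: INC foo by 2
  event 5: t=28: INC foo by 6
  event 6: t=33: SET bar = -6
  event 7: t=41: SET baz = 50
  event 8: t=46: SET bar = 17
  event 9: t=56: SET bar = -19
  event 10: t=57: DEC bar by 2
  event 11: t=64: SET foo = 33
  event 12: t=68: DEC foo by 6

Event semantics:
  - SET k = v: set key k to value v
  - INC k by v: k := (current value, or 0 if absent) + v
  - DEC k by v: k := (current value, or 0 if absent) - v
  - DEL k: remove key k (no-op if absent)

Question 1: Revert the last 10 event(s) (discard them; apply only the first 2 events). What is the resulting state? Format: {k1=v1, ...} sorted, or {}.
Keep first 2 events (discard last 10):
  after event 1 (t=6: INC bar by 10): {bar=10}
  after event 2 (t=11: DEL bar): {}

Answer: {}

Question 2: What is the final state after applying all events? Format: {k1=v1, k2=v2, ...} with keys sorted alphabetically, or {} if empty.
Answer: {bar=-21, baz=50, foo=27}

Derivation:
  after event 1 (t=6: INC bar by 10): {bar=10}
  after event 2 (t=11: DEL bar): {}
  after event 3 (t=16: DEC foo by 5): {foo=-5}
  after event 4 (t=25: INC foo by 2): {foo=-3}
  after event 5 (t=28: INC foo by 6): {foo=3}
  after event 6 (t=33: SET bar = -6): {bar=-6, foo=3}
  after event 7 (t=41: SET baz = 50): {bar=-6, baz=50, foo=3}
  after event 8 (t=46: SET bar = 17): {bar=17, baz=50, foo=3}
  after event 9 (t=56: SET bar = -19): {bar=-19, baz=50, foo=3}
  after event 10 (t=57: DEC bar by 2): {bar=-21, baz=50, foo=3}
  after event 11 (t=64: SET foo = 33): {bar=-21, baz=50, foo=33}
  after event 12 (t=68: DEC foo by 6): {bar=-21, baz=50, foo=27}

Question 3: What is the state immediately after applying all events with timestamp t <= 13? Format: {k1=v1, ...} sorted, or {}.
Apply events with t <= 13 (2 events):
  after event 1 (t=6: INC bar by 10): {bar=10}
  after event 2 (t=11: DEL bar): {}

Answer: {}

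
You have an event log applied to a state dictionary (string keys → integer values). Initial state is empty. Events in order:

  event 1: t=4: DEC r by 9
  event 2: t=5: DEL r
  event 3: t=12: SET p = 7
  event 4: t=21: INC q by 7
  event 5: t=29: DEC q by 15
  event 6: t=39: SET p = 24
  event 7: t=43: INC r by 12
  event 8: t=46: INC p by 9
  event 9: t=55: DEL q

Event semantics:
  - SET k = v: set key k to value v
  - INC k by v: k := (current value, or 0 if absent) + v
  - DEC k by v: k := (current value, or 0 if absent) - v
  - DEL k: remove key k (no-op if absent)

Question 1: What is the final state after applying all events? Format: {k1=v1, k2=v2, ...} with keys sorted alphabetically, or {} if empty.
  after event 1 (t=4: DEC r by 9): {r=-9}
  after event 2 (t=5: DEL r): {}
  after event 3 (t=12: SET p = 7): {p=7}
  after event 4 (t=21: INC q by 7): {p=7, q=7}
  after event 5 (t=29: DEC q by 15): {p=7, q=-8}
  after event 6 (t=39: SET p = 24): {p=24, q=-8}
  after event 7 (t=43: INC r by 12): {p=24, q=-8, r=12}
  after event 8 (t=46: INC p by 9): {p=33, q=-8, r=12}
  after event 9 (t=55: DEL q): {p=33, r=12}

Answer: {p=33, r=12}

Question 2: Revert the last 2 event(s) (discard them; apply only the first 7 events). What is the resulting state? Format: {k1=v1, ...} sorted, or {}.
Keep first 7 events (discard last 2):
  after event 1 (t=4: DEC r by 9): {r=-9}
  after event 2 (t=5: DEL r): {}
  after event 3 (t=12: SET p = 7): {p=7}
  after event 4 (t=21: INC q by 7): {p=7, q=7}
  after event 5 (t=29: DEC q by 15): {p=7, q=-8}
  after event 6 (t=39: SET p = 24): {p=24, q=-8}
  after event 7 (t=43: INC r by 12): {p=24, q=-8, r=12}

Answer: {p=24, q=-8, r=12}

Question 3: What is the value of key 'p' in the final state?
Track key 'p' through all 9 events:
  event 1 (t=4: DEC r by 9): p unchanged
  event 2 (t=5: DEL r): p unchanged
  event 3 (t=12: SET p = 7): p (absent) -> 7
  event 4 (t=21: INC q by 7): p unchanged
  event 5 (t=29: DEC q by 15): p unchanged
  event 6 (t=39: SET p = 24): p 7 -> 24
  event 7 (t=43: INC r by 12): p unchanged
  event 8 (t=46: INC p by 9): p 24 -> 33
  event 9 (t=55: DEL q): p unchanged
Final: p = 33

Answer: 33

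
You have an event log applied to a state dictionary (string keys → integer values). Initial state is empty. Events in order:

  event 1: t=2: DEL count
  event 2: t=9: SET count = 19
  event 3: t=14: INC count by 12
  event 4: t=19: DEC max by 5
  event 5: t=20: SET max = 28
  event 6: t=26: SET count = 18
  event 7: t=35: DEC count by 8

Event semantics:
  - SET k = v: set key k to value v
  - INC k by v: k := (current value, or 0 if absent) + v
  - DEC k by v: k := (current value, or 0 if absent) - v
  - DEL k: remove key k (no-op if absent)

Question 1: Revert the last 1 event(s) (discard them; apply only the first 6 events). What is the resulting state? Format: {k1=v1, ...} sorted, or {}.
Keep first 6 events (discard last 1):
  after event 1 (t=2: DEL count): {}
  after event 2 (t=9: SET count = 19): {count=19}
  after event 3 (t=14: INC count by 12): {count=31}
  after event 4 (t=19: DEC max by 5): {count=31, max=-5}
  after event 5 (t=20: SET max = 28): {count=31, max=28}
  after event 6 (t=26: SET count = 18): {count=18, max=28}

Answer: {count=18, max=28}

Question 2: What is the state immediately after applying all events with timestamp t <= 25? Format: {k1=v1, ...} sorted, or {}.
Answer: {count=31, max=28}

Derivation:
Apply events with t <= 25 (5 events):
  after event 1 (t=2: DEL count): {}
  after event 2 (t=9: SET count = 19): {count=19}
  after event 3 (t=14: INC count by 12): {count=31}
  after event 4 (t=19: DEC max by 5): {count=31, max=-5}
  after event 5 (t=20: SET max = 28): {count=31, max=28}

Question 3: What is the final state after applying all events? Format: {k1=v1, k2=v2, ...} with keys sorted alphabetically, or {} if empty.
Answer: {count=10, max=28}

Derivation:
  after event 1 (t=2: DEL count): {}
  after event 2 (t=9: SET count = 19): {count=19}
  after event 3 (t=14: INC count by 12): {count=31}
  after event 4 (t=19: DEC max by 5): {count=31, max=-5}
  after event 5 (t=20: SET max = 28): {count=31, max=28}
  after event 6 (t=26: SET count = 18): {count=18, max=28}
  after event 7 (t=35: DEC count by 8): {count=10, max=28}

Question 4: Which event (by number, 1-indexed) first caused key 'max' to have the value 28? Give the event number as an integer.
Looking for first event where max becomes 28:
  event 4: max = -5
  event 5: max -5 -> 28  <-- first match

Answer: 5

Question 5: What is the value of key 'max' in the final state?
Answer: 28

Derivation:
Track key 'max' through all 7 events:
  event 1 (t=2: DEL count): max unchanged
  event 2 (t=9: SET count = 19): max unchanged
  event 3 (t=14: INC count by 12): max unchanged
  event 4 (t=19: DEC max by 5): max (absent) -> -5
  event 5 (t=20: SET max = 28): max -5 -> 28
  event 6 (t=26: SET count = 18): max unchanged
  event 7 (t=35: DEC count by 8): max unchanged
Final: max = 28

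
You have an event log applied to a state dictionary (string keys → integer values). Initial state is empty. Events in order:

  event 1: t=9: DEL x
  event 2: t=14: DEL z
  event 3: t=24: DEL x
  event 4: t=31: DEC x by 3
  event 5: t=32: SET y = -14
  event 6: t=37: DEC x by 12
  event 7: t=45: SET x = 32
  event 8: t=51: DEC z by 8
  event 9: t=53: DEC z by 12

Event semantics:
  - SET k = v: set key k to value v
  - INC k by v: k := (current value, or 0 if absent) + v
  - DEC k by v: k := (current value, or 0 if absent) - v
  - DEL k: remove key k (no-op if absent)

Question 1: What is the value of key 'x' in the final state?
Track key 'x' through all 9 events:
  event 1 (t=9: DEL x): x (absent) -> (absent)
  event 2 (t=14: DEL z): x unchanged
  event 3 (t=24: DEL x): x (absent) -> (absent)
  event 4 (t=31: DEC x by 3): x (absent) -> -3
  event 5 (t=32: SET y = -14): x unchanged
  event 6 (t=37: DEC x by 12): x -3 -> -15
  event 7 (t=45: SET x = 32): x -15 -> 32
  event 8 (t=51: DEC z by 8): x unchanged
  event 9 (t=53: DEC z by 12): x unchanged
Final: x = 32

Answer: 32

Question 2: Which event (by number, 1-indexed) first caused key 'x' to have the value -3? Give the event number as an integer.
Answer: 4

Derivation:
Looking for first event where x becomes -3:
  event 4: x (absent) -> -3  <-- first match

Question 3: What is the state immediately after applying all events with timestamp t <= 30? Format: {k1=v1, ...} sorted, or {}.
Apply events with t <= 30 (3 events):
  after event 1 (t=9: DEL x): {}
  after event 2 (t=14: DEL z): {}
  after event 3 (t=24: DEL x): {}

Answer: {}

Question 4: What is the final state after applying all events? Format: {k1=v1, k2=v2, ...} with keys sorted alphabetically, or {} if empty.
  after event 1 (t=9: DEL x): {}
  after event 2 (t=14: DEL z): {}
  after event 3 (t=24: DEL x): {}
  after event 4 (t=31: DEC x by 3): {x=-3}
  after event 5 (t=32: SET y = -14): {x=-3, y=-14}
  after event 6 (t=37: DEC x by 12): {x=-15, y=-14}
  after event 7 (t=45: SET x = 32): {x=32, y=-14}
  after event 8 (t=51: DEC z by 8): {x=32, y=-14, z=-8}
  after event 9 (t=53: DEC z by 12): {x=32, y=-14, z=-20}

Answer: {x=32, y=-14, z=-20}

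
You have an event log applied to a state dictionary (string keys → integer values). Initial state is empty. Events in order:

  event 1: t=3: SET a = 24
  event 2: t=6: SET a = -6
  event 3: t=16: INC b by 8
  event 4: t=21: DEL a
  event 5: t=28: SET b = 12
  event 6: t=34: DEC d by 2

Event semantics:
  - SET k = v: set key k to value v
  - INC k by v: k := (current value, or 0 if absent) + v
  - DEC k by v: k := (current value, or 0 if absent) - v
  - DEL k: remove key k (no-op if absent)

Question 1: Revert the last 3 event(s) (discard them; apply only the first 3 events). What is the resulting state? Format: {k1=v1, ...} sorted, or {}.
Keep first 3 events (discard last 3):
  after event 1 (t=3: SET a = 24): {a=24}
  after event 2 (t=6: SET a = -6): {a=-6}
  after event 3 (t=16: INC b by 8): {a=-6, b=8}

Answer: {a=-6, b=8}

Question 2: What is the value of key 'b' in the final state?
Track key 'b' through all 6 events:
  event 1 (t=3: SET a = 24): b unchanged
  event 2 (t=6: SET a = -6): b unchanged
  event 3 (t=16: INC b by 8): b (absent) -> 8
  event 4 (t=21: DEL a): b unchanged
  event 5 (t=28: SET b = 12): b 8 -> 12
  event 6 (t=34: DEC d by 2): b unchanged
Final: b = 12

Answer: 12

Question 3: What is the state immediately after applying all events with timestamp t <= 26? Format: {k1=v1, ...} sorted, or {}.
Answer: {b=8}

Derivation:
Apply events with t <= 26 (4 events):
  after event 1 (t=3: SET a = 24): {a=24}
  after event 2 (t=6: SET a = -6): {a=-6}
  after event 3 (t=16: INC b by 8): {a=-6, b=8}
  after event 4 (t=21: DEL a): {b=8}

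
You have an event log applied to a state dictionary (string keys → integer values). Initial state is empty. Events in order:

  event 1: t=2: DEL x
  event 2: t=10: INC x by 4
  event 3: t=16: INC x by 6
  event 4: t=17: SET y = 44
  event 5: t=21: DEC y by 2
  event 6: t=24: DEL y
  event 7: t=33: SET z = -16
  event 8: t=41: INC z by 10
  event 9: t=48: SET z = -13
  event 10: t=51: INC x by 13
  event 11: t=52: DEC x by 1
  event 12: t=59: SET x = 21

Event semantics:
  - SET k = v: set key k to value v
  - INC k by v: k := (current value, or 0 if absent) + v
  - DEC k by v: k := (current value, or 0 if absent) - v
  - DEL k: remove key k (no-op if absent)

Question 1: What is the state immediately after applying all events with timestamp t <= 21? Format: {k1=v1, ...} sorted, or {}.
Apply events with t <= 21 (5 events):
  after event 1 (t=2: DEL x): {}
  after event 2 (t=10: INC x by 4): {x=4}
  after event 3 (t=16: INC x by 6): {x=10}
  after event 4 (t=17: SET y = 44): {x=10, y=44}
  after event 5 (t=21: DEC y by 2): {x=10, y=42}

Answer: {x=10, y=42}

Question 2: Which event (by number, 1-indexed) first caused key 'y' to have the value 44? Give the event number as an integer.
Answer: 4

Derivation:
Looking for first event where y becomes 44:
  event 4: y (absent) -> 44  <-- first match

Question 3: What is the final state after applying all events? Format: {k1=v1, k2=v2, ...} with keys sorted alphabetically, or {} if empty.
  after event 1 (t=2: DEL x): {}
  after event 2 (t=10: INC x by 4): {x=4}
  after event 3 (t=16: INC x by 6): {x=10}
  after event 4 (t=17: SET y = 44): {x=10, y=44}
  after event 5 (t=21: DEC y by 2): {x=10, y=42}
  after event 6 (t=24: DEL y): {x=10}
  after event 7 (t=33: SET z = -16): {x=10, z=-16}
  after event 8 (t=41: INC z by 10): {x=10, z=-6}
  after event 9 (t=48: SET z = -13): {x=10, z=-13}
  after event 10 (t=51: INC x by 13): {x=23, z=-13}
  after event 11 (t=52: DEC x by 1): {x=22, z=-13}
  after event 12 (t=59: SET x = 21): {x=21, z=-13}

Answer: {x=21, z=-13}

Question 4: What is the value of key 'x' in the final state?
Track key 'x' through all 12 events:
  event 1 (t=2: DEL x): x (absent) -> (absent)
  event 2 (t=10: INC x by 4): x (absent) -> 4
  event 3 (t=16: INC x by 6): x 4 -> 10
  event 4 (t=17: SET y = 44): x unchanged
  event 5 (t=21: DEC y by 2): x unchanged
  event 6 (t=24: DEL y): x unchanged
  event 7 (t=33: SET z = -16): x unchanged
  event 8 (t=41: INC z by 10): x unchanged
  event 9 (t=48: SET z = -13): x unchanged
  event 10 (t=51: INC x by 13): x 10 -> 23
  event 11 (t=52: DEC x by 1): x 23 -> 22
  event 12 (t=59: SET x = 21): x 22 -> 21
Final: x = 21

Answer: 21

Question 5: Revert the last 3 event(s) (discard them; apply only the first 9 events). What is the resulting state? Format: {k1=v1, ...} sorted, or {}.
Keep first 9 events (discard last 3):
  after event 1 (t=2: DEL x): {}
  after event 2 (t=10: INC x by 4): {x=4}
  after event 3 (t=16: INC x by 6): {x=10}
  after event 4 (t=17: SET y = 44): {x=10, y=44}
  after event 5 (t=21: DEC y by 2): {x=10, y=42}
  after event 6 (t=24: DEL y): {x=10}
  after event 7 (t=33: SET z = -16): {x=10, z=-16}
  after event 8 (t=41: INC z by 10): {x=10, z=-6}
  after event 9 (t=48: SET z = -13): {x=10, z=-13}

Answer: {x=10, z=-13}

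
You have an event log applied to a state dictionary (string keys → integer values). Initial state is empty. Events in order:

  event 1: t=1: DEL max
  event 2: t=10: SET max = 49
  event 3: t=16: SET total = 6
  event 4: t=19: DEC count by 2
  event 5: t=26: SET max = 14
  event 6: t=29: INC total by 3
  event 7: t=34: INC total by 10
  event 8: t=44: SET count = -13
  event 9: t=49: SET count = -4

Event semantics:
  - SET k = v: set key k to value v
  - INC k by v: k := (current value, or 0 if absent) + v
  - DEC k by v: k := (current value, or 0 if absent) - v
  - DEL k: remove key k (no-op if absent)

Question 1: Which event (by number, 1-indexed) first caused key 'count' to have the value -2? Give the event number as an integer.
Answer: 4

Derivation:
Looking for first event where count becomes -2:
  event 4: count (absent) -> -2  <-- first match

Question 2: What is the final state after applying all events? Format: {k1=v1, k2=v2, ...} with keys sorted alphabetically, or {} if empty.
  after event 1 (t=1: DEL max): {}
  after event 2 (t=10: SET max = 49): {max=49}
  after event 3 (t=16: SET total = 6): {max=49, total=6}
  after event 4 (t=19: DEC count by 2): {count=-2, max=49, total=6}
  after event 5 (t=26: SET max = 14): {count=-2, max=14, total=6}
  after event 6 (t=29: INC total by 3): {count=-2, max=14, total=9}
  after event 7 (t=34: INC total by 10): {count=-2, max=14, total=19}
  after event 8 (t=44: SET count = -13): {count=-13, max=14, total=19}
  after event 9 (t=49: SET count = -4): {count=-4, max=14, total=19}

Answer: {count=-4, max=14, total=19}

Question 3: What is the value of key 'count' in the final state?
Answer: -4

Derivation:
Track key 'count' through all 9 events:
  event 1 (t=1: DEL max): count unchanged
  event 2 (t=10: SET max = 49): count unchanged
  event 3 (t=16: SET total = 6): count unchanged
  event 4 (t=19: DEC count by 2): count (absent) -> -2
  event 5 (t=26: SET max = 14): count unchanged
  event 6 (t=29: INC total by 3): count unchanged
  event 7 (t=34: INC total by 10): count unchanged
  event 8 (t=44: SET count = -13): count -2 -> -13
  event 9 (t=49: SET count = -4): count -13 -> -4
Final: count = -4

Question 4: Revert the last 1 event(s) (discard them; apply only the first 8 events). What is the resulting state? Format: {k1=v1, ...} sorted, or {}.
Keep first 8 events (discard last 1):
  after event 1 (t=1: DEL max): {}
  after event 2 (t=10: SET max = 49): {max=49}
  after event 3 (t=16: SET total = 6): {max=49, total=6}
  after event 4 (t=19: DEC count by 2): {count=-2, max=49, total=6}
  after event 5 (t=26: SET max = 14): {count=-2, max=14, total=6}
  after event 6 (t=29: INC total by 3): {count=-2, max=14, total=9}
  after event 7 (t=34: INC total by 10): {count=-2, max=14, total=19}
  after event 8 (t=44: SET count = -13): {count=-13, max=14, total=19}

Answer: {count=-13, max=14, total=19}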